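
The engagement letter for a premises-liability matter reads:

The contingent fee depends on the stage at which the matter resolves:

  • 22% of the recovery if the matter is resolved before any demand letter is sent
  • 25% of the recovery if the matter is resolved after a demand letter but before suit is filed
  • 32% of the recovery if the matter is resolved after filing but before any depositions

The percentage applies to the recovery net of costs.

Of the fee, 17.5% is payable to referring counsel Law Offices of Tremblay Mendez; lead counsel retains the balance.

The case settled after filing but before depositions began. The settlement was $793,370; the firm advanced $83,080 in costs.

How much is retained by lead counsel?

Fee base (net of costs): $793,370 − $83,080 = $710,290
The matter settled after filing but before depositions began, so the 32% rate applies.
$710,290 × 32% = $227,292.80
Referral share: 17.5% of $227,292.80 = $39,776.24; lead counsel retains $227,292.80 − $39,776.24 = $187,516.56.

$187,516.56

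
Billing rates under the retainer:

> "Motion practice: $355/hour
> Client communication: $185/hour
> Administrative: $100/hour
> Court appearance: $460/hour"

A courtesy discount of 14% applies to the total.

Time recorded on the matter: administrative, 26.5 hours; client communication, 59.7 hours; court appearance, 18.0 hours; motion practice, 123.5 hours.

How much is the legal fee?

$56,602.62

Motion practice: 123.5 × $355 = $43,842.50
Client communication: 59.7 × $185 = $11,044.50
Administrative: 26.5 × $100 = $2,650.00
Court appearance: 18.0 × $460 = $8,280.00
Subtotal: $65,817.00
Less 14% discount: −$9,214.38
Total: $65,817.00 − $9,214.38 = $56,602.62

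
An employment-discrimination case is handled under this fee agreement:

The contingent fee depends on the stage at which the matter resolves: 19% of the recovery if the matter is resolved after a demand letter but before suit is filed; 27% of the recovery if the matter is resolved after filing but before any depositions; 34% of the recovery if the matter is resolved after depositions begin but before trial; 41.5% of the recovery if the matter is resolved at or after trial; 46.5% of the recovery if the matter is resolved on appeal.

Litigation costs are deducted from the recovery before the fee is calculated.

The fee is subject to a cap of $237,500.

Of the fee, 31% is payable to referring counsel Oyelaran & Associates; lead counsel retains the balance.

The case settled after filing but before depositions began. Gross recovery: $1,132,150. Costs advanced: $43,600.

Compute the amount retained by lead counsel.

Fee base (net of costs): $1,132,150 − $43,600 = $1,088,550
The matter settled after filing but before depositions began, so the 27% rate applies.
$1,088,550 × 27% = $293,908.50
$293,908.50 exceeds the $237,500 cap, so the fee is capped at $237,500.00.
Referral share: 31% of $237,500.00 = $73,625.00; lead counsel retains $237,500.00 − $73,625.00 = $163,875.00.

$163,875.00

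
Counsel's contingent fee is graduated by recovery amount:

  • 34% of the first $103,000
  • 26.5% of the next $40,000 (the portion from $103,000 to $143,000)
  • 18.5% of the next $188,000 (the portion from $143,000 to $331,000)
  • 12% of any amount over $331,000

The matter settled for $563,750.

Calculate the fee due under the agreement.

$108,330.00

First $103,000 at 34% = $35,020.00
Next $40,000 at 26.5% = $10,600.00
Next $188,000 at 18.5% = $34,780.00
Remaining $232,750 at 12% = $27,930.00
Fee: $35,020.00 + $10,600.00 + $34,780.00 + $27,930.00 = $108,330.00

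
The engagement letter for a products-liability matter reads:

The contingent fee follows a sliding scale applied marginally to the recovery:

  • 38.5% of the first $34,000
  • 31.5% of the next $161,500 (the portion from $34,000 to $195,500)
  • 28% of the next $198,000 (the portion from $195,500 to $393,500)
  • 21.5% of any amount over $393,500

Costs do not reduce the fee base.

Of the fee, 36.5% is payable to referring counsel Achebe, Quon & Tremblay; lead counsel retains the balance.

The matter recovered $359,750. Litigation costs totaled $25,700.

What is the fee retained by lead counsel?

Fee base is the gross recovery, $359,750; costs are reimbursed separately.
First $34,000 at 38.5% = $13,090.00
Next $161,500 at 31.5% = $50,872.50
Remaining $164,250 at 28% = $45,990.00
Fee: $13,090.00 + $50,872.50 + $45,990.00 = $109,952.50
Referral share: 36.5% of $109,952.50 = $40,132.66; lead counsel retains $109,952.50 − $40,132.66 = $69,819.84.

$69,819.84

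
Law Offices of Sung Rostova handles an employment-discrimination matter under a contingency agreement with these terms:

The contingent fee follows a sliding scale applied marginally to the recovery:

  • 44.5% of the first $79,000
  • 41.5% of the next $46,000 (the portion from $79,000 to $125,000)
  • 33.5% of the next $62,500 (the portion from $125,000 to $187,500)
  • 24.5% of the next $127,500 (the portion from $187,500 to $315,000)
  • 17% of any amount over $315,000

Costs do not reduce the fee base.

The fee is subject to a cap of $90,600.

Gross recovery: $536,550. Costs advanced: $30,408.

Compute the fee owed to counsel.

$90,600.00

Fee base is the gross recovery, $536,550; costs are reimbursed separately.
First $79,000 at 44.5% = $35,155.00
Next $46,000 at 41.5% = $19,090.00
Next $62,500 at 33.5% = $20,937.50
Next $127,500 at 24.5% = $31,237.50
Remaining $221,550 at 17% = $37,663.50
Fee: $35,155.00 + $19,090.00 + $20,937.50 + $31,237.50 + $37,663.50 = $144,083.50
$144,083.50 exceeds the $90,600 cap, so the fee is capped at $90,600.00.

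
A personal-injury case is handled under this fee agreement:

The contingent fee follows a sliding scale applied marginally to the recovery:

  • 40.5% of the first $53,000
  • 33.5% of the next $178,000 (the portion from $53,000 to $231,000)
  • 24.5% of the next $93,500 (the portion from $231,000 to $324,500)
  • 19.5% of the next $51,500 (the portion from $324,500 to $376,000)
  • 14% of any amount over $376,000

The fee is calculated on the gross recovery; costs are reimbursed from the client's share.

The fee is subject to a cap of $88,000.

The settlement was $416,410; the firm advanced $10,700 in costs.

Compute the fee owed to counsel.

Fee base is the gross recovery, $416,410; costs are reimbursed separately.
First $53,000 at 40.5% = $21,465.00
Next $178,000 at 33.5% = $59,630.00
Next $93,500 at 24.5% = $22,907.50
Next $51,500 at 19.5% = $10,042.50
Remaining $40,410 at 14% = $5,657.40
Fee: $21,465.00 + $59,630.00 + $22,907.50 + $10,042.50 + $5,657.40 = $119,702.40
$119,702.40 exceeds the $88,000 cap, so the fee is capped at $88,000.00.

$88,000.00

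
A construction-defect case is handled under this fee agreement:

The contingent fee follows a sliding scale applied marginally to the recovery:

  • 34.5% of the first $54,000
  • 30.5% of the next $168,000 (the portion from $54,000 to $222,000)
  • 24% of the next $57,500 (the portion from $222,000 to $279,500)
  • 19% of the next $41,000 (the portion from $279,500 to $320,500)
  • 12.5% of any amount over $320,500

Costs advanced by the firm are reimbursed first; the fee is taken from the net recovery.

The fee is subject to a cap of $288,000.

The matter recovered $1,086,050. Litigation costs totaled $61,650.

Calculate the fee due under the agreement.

Fee base (net of costs): $1,086,050 − $61,650 = $1,024,400
First $54,000 at 34.5% = $18,630.00
Next $168,000 at 30.5% = $51,240.00
Next $57,500 at 24% = $13,800.00
Next $41,000 at 19% = $7,790.00
Remaining $703,900 at 12.5% = $87,987.50
Fee: $18,630.00 + $51,240.00 + $13,800.00 + $7,790.00 + $87,987.50 = $179,447.50
$179,447.50 is under the $288,000 cap.

$179,447.50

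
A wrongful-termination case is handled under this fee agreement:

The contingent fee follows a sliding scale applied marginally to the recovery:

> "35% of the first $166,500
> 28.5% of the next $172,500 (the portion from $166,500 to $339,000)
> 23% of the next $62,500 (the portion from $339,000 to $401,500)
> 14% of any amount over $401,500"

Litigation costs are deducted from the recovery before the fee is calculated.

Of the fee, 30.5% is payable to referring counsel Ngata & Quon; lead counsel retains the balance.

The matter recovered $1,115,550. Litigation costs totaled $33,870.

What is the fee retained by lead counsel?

Fee base (net of costs): $1,115,550 − $33,870 = $1,081,680
First $166,500 at 35% = $58,275.00
Next $172,500 at 28.5% = $49,162.50
Next $62,500 at 23% = $14,375.00
Remaining $680,180 at 14% = $95,225.20
Fee: $58,275.00 + $49,162.50 + $14,375.00 + $95,225.20 = $217,037.70
Referral share: 30.5% of $217,037.70 = $66,196.50; lead counsel retains $217,037.70 − $66,196.50 = $150,841.20.

$150,841.20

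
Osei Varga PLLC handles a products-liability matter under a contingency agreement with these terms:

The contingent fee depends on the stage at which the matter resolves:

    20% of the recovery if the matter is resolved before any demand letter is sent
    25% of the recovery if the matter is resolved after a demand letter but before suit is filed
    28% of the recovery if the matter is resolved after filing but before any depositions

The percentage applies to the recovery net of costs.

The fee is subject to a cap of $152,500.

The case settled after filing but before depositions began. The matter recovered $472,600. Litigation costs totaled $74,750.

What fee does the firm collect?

$111,398.00

Fee base (net of costs): $472,600 − $74,750 = $397,850
The matter settled after filing but before depositions began, so the 28% rate applies.
$397,850 × 28% = $111,398.00
$111,398.00 is under the $152,500 cap.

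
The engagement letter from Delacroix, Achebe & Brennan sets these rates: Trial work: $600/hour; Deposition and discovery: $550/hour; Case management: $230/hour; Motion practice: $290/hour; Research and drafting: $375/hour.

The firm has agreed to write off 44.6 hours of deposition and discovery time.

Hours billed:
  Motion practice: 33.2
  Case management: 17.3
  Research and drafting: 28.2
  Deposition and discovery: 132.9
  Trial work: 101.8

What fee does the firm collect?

Trial work: 101.8 × $600 = $61,080.00
Deposition and discovery: 132.9 × $550 = $73,095.00
Case management: 17.3 × $230 = $3,979.00
Motion practice: 33.2 × $290 = $9,628.00
Research and drafting: 28.2 × $375 = $10,575.00
Subtotal: $158,357.00
Write-off: 44.6 × $550 = $24,530.00
Total: $158,357.00 − $24,530.00 = $133,827.00

$133,827.00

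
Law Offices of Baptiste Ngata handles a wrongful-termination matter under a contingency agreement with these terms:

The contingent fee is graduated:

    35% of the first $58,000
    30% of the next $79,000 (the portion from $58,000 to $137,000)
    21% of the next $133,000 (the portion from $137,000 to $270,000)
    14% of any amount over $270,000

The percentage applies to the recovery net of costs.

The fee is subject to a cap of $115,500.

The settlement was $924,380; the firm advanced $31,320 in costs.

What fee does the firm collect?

$115,500.00

Fee base (net of costs): $924,380 − $31,320 = $893,060
First $58,000 at 35% = $20,300.00
Next $79,000 at 30% = $23,700.00
Next $133,000 at 21% = $27,930.00
Remaining $623,060 at 14% = $87,228.40
Fee: $20,300.00 + $23,700.00 + $27,930.00 + $87,228.40 = $159,158.40
$159,158.40 exceeds the $115,500 cap, so the fee is capped at $115,500.00.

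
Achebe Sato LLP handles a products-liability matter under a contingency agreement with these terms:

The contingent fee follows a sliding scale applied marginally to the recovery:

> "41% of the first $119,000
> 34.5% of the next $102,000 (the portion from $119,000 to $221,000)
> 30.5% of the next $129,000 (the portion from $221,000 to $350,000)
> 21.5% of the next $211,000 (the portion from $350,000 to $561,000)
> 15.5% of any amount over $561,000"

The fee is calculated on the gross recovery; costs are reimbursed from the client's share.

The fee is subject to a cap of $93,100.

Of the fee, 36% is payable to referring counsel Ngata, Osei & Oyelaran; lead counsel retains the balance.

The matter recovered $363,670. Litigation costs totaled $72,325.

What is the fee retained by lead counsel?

$59,584.00

Fee base is the gross recovery, $363,670; costs are reimbursed separately.
First $119,000 at 41% = $48,790.00
Next $102,000 at 34.5% = $35,190.00
Next $129,000 at 30.5% = $39,345.00
Remaining $13,670 at 21.5% = $2,939.05
Fee: $48,790.00 + $35,190.00 + $39,345.00 + $2,939.05 = $126,264.05
$126,264.05 exceeds the $93,100 cap, so the fee is capped at $93,100.00.
Referral share: 36% of $93,100.00 = $33,516.00; lead counsel retains $93,100.00 − $33,516.00 = $59,584.00.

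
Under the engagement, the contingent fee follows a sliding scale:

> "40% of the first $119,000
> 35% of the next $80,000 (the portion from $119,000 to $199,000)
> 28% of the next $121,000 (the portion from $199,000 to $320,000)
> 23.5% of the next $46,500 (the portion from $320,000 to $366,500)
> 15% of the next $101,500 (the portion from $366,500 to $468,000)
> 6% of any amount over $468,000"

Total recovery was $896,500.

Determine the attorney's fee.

$161,342.50

First $119,000 at 40% = $47,600.00
Next $80,000 at 35% = $28,000.00
Next $121,000 at 28% = $33,880.00
Next $46,500 at 23.5% = $10,927.50
Next $101,500 at 15% = $15,225.00
Remaining $428,500 at 6% = $25,710.00
Fee: $47,600.00 + $28,000.00 + $33,880.00 + $10,927.50 + $15,225.00 + $25,710.00 = $161,342.50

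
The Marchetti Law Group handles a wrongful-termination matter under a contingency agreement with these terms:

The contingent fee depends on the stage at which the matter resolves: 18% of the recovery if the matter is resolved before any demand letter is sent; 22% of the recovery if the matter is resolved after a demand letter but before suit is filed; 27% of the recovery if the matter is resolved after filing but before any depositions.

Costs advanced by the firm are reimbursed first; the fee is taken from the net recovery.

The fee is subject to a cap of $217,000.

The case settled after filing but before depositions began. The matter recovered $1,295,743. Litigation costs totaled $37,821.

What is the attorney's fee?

Fee base (net of costs): $1,295,743 − $37,821 = $1,257,922
The matter settled after filing but before depositions began, so the 27% rate applies.
$1,257,922 × 27% = $339,638.94
$339,638.94 exceeds the $217,000 cap, so the fee is capped at $217,000.00.

$217,000.00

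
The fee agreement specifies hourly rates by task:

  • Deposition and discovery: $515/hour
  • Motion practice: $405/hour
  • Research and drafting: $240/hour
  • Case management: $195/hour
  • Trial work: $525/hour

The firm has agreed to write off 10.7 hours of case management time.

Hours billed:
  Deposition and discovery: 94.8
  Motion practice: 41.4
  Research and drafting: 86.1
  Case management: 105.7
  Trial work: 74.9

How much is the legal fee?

$144,100.50

Deposition and discovery: 94.8 × $515 = $48,822.00
Motion practice: 41.4 × $405 = $16,767.00
Research and drafting: 86.1 × $240 = $20,664.00
Case management: 105.7 × $195 = $20,611.50
Trial work: 74.9 × $525 = $39,322.50
Subtotal: $146,187.00
Write-off: 10.7 × $195 = $2,086.50
Total: $146,187.00 − $2,086.50 = $144,100.50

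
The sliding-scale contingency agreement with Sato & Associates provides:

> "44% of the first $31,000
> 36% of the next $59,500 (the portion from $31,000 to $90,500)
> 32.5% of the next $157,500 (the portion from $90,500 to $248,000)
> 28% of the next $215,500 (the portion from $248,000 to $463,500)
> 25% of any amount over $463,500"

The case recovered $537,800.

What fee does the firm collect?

$165,162.50

First $31,000 at 44% = $13,640.00
Next $59,500 at 36% = $21,420.00
Next $157,500 at 32.5% = $51,187.50
Next $215,500 at 28% = $60,340.00
Remaining $74,300 at 25% = $18,575.00
Fee: $13,640.00 + $21,420.00 + $51,187.50 + $60,340.00 + $18,575.00 = $165,162.50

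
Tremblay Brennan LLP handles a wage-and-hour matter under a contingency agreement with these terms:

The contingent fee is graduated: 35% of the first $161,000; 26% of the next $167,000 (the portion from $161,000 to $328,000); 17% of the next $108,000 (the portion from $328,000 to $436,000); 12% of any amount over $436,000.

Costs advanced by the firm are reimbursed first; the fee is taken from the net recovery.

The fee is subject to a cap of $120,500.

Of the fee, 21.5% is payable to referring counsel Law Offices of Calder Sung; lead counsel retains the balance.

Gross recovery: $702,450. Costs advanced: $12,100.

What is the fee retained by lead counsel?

$94,592.50

Fee base (net of costs): $702,450 − $12,100 = $690,350
First $161,000 at 35% = $56,350.00
Next $167,000 at 26% = $43,420.00
Next $108,000 at 17% = $18,360.00
Remaining $254,350 at 12% = $30,522.00
Fee: $56,350.00 + $43,420.00 + $18,360.00 + $30,522.00 = $148,652.00
$148,652.00 exceeds the $120,500 cap, so the fee is capped at $120,500.00.
Referral share: 21.5% of $120,500.00 = $25,907.50; lead counsel retains $120,500.00 − $25,907.50 = $94,592.50.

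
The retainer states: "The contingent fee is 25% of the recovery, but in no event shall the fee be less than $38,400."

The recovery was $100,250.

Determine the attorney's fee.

25% of $100,250 = $25,062.50
That is below the $38,400 minimum, so the minimum applies.

$38,400.00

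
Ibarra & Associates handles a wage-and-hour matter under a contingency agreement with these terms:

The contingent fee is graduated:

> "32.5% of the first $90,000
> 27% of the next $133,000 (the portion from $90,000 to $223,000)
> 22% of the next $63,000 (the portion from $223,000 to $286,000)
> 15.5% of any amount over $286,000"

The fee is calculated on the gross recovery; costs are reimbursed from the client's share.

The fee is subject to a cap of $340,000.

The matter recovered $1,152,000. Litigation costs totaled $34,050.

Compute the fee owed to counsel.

Fee base is the gross recovery, $1,152,000; costs are reimbursed separately.
First $90,000 at 32.5% = $29,250.00
Next $133,000 at 27% = $35,910.00
Next $63,000 at 22% = $13,860.00
Remaining $866,000 at 15.5% = $134,230.00
Fee: $29,250.00 + $35,910.00 + $13,860.00 + $134,230.00 = $213,250.00
$213,250.00 is under the $340,000 cap.

$213,250.00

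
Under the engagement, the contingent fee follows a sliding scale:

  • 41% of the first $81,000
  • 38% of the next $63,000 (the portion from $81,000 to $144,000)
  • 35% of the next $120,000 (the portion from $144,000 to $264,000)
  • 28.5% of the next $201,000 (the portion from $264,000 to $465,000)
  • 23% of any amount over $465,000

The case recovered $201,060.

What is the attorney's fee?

First $81,000 at 41% = $33,210.00
Next $63,000 at 38% = $23,940.00
Remaining $57,060 at 35% = $19,971.00
Fee: $33,210.00 + $23,940.00 + $19,971.00 = $77,121.00

$77,121.00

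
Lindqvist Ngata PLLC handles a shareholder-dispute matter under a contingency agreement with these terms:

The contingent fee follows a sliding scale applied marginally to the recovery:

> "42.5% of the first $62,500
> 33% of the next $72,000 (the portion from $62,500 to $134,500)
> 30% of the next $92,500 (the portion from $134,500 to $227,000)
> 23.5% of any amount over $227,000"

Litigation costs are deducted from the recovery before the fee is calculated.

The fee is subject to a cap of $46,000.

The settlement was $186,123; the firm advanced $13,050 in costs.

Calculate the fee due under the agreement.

Fee base (net of costs): $186,123 − $13,050 = $173,073
First $62,500 at 42.5% = $26,562.50
Next $72,000 at 33% = $23,760.00
Remaining $38,573 at 30% = $11,571.90
Fee: $26,562.50 + $23,760.00 + $11,571.90 = $61,894.40
$61,894.40 exceeds the $46,000 cap, so the fee is capped at $46,000.00.

$46,000.00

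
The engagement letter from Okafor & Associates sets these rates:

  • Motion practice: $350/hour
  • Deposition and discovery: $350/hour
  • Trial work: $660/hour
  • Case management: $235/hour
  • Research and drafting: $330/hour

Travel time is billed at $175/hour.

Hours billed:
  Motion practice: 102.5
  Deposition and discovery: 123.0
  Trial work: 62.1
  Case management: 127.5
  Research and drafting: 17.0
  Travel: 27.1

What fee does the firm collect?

Motion practice: 102.5 × $350 = $35,875.00
Deposition and discovery: 123.0 × $350 = $43,050.00
Trial work: 62.1 × $660 = $40,986.00
Case management: 127.5 × $235 = $29,962.50
Research and drafting: 17.0 × $330 = $5,610.00
Subtotal: $35,875.00 + $43,050.00 + $40,986.00 + $29,962.50 + $5,610.00 = $155,483.50
Travel: 27.1 × $175 = $4,742.50
Total: $155,483.50 + $4,742.50 = $160,226.00

$160,226.00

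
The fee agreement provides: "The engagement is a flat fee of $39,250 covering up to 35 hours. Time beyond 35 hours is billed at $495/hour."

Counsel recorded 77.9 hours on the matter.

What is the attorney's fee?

Flat fee: $39,250.00
Excess hours: 77.9 − 35 = 42.9
Overrun: 42.9 × $495 = $21,235.50
Total: $39,250.00 + $21,235.50 = $60,485.50

$60,485.50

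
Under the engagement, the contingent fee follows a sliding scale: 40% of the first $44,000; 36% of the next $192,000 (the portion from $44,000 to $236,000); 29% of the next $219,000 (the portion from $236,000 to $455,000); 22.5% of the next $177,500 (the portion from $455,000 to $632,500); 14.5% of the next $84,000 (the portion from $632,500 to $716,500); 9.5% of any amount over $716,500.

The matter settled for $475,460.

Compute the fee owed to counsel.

First $44,000 at 40% = $17,600.00
Next $192,000 at 36% = $69,120.00
Next $219,000 at 29% = $63,510.00
Remaining $20,460 at 22.5% = $4,603.50
Fee: $17,600.00 + $69,120.00 + $63,510.00 + $4,603.50 = $154,833.50

$154,833.50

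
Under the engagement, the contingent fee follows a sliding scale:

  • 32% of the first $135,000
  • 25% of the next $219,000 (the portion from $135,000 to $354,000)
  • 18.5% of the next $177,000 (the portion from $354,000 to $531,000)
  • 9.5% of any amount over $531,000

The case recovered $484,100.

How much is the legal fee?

$122,018.50

First $135,000 at 32% = $43,200.00
Next $219,000 at 25% = $54,750.00
Remaining $130,100 at 18.5% = $24,068.50
Fee: $43,200.00 + $54,750.00 + $24,068.50 = $122,018.50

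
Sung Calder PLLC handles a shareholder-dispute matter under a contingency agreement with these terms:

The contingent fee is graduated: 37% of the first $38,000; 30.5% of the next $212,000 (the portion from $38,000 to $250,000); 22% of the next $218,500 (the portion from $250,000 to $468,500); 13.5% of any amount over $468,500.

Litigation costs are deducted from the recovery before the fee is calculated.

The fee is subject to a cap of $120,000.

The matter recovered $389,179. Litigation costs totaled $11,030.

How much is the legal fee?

$106,912.78

Fee base (net of costs): $389,179 − $11,030 = $378,149
First $38,000 at 37% = $14,060.00
Next $212,000 at 30.5% = $64,660.00
Remaining $128,149 at 22% = $28,192.78
Fee: $14,060.00 + $64,660.00 + $28,192.78 = $106,912.78
$106,912.78 is under the $120,000 cap.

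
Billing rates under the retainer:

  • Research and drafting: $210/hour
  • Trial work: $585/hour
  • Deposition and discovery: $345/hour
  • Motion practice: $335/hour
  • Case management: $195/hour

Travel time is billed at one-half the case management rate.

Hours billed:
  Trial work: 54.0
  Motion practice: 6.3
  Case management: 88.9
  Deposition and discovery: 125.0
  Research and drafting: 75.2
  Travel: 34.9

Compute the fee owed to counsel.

Research and drafting: 75.2 × $210 = $15,792.00
Trial work: 54.0 × $585 = $31,590.00
Deposition and discovery: 125.0 × $345 = $43,125.00
Motion practice: 6.3 × $335 = $2,110.50
Case management: 88.9 × $195 = $17,335.50
Subtotal: $15,792.00 + $31,590.00 + $43,125.00 + $2,110.50 + $17,335.50 = $109,953.00
Travel: 34.9 × ($195 ÷ 2) = 34.9 × $97.50 = $3,402.75
Total: $109,953.00 + $3,402.75 = $113,355.75

$113,355.75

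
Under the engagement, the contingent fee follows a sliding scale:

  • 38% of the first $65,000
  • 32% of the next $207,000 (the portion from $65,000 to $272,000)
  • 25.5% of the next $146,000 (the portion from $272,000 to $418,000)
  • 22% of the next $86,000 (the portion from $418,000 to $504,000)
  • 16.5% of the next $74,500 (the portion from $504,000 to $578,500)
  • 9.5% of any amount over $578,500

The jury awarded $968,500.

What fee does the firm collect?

First $65,000 at 38% = $24,700.00
Next $207,000 at 32% = $66,240.00
Next $146,000 at 25.5% = $37,230.00
Next $86,000 at 22% = $18,920.00
Next $74,500 at 16.5% = $12,292.50
Remaining $390,000 at 9.5% = $37,050.00
Fee: $24,700.00 + $66,240.00 + $37,230.00 + $18,920.00 + $12,292.50 + $37,050.00 = $196,432.50

$196,432.50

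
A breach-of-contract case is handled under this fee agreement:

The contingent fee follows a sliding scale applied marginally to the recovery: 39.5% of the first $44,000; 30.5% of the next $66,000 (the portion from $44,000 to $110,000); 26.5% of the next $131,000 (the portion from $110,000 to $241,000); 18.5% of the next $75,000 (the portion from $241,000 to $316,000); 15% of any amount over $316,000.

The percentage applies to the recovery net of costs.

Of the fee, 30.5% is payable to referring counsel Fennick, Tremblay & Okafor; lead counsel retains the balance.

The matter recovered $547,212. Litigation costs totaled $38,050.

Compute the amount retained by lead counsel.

Fee base (net of costs): $547,212 − $38,050 = $509,162
First $44,000 at 39.5% = $17,380.00
Next $66,000 at 30.5% = $20,130.00
Next $131,000 at 26.5% = $34,715.00
Next $75,000 at 18.5% = $13,875.00
Remaining $193,162 at 15% = $28,974.30
Fee: $17,380.00 + $20,130.00 + $34,715.00 + $13,875.00 + $28,974.30 = $115,074.30
Referral share: 30.5% of $115,074.30 = $35,097.66; lead counsel retains $115,074.30 − $35,097.66 = $79,976.64.

$79,976.64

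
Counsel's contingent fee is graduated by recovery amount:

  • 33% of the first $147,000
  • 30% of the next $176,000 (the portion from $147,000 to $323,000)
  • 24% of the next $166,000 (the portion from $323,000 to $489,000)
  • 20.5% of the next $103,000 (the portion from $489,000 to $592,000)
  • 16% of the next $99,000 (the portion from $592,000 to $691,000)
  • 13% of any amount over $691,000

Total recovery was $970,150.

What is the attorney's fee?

First $147,000 at 33% = $48,510.00
Next $176,000 at 30% = $52,800.00
Next $166,000 at 24% = $39,840.00
Next $103,000 at 20.5% = $21,115.00
Next $99,000 at 16% = $15,840.00
Remaining $279,150 at 13% = $36,289.50
Fee: $48,510.00 + $52,800.00 + $39,840.00 + $21,115.00 + $15,840.00 + $36,289.50 = $214,394.50

$214,394.50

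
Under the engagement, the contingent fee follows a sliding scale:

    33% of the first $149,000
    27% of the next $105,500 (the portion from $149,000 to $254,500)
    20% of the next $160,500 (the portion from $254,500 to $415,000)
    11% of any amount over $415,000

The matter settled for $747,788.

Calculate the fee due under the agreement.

$146,361.68

First $149,000 at 33% = $49,170.00
Next $105,500 at 27% = $28,485.00
Next $160,500 at 20% = $32,100.00
Remaining $332,788 at 11% = $36,606.68
Fee: $49,170.00 + $28,485.00 + $32,100.00 + $36,606.68 = $146,361.68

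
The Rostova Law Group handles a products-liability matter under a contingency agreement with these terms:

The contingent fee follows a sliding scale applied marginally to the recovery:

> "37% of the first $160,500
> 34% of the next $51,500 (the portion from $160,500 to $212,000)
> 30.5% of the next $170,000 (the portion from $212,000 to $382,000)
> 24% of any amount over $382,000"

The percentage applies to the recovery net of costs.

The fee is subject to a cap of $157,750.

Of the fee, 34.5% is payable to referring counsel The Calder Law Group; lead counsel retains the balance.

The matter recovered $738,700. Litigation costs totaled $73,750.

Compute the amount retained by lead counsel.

$103,326.25

Fee base (net of costs): $738,700 − $73,750 = $664,950
First $160,500 at 37% = $59,385.00
Next $51,500 at 34% = $17,510.00
Next $170,000 at 30.5% = $51,850.00
Remaining $282,950 at 24% = $67,908.00
Fee: $59,385.00 + $17,510.00 + $51,850.00 + $67,908.00 = $196,653.00
$196,653.00 exceeds the $157,750 cap, so the fee is capped at $157,750.00.
Referral share: 34.5% of $157,750.00 = $54,423.75; lead counsel retains $157,750.00 − $54,423.75 = $103,326.25.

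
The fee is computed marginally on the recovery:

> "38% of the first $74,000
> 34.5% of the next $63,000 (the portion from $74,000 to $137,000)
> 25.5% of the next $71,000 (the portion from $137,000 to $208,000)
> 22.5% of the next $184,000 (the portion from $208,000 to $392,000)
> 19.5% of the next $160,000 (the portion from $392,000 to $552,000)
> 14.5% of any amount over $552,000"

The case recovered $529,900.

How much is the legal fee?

First $74,000 at 38% = $28,120.00
Next $63,000 at 34.5% = $21,735.00
Next $71,000 at 25.5% = $18,105.00
Next $184,000 at 22.5% = $41,400.00
Remaining $137,900 at 19.5% = $26,890.50
Fee: $28,120.00 + $21,735.00 + $18,105.00 + $41,400.00 + $26,890.50 = $136,250.50

$136,250.50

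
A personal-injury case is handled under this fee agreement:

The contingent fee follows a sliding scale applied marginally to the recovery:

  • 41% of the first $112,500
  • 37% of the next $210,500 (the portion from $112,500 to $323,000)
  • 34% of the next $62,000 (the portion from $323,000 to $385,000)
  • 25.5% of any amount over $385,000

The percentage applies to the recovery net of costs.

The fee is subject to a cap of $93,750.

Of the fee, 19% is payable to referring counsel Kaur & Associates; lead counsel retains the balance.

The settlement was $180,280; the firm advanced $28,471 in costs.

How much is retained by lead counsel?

Fee base (net of costs): $180,280 − $28,471 = $151,809
First $112,500 at 41% = $46,125.00
Remaining $39,309 at 37% = $14,544.33
Fee: $46,125.00 + $14,544.33 = $60,669.33
$60,669.33 is under the $93,750 cap.
Referral share: 19% of $60,669.33 = $11,527.17; lead counsel retains $60,669.33 − $11,527.17 = $49,142.16.

$49,142.16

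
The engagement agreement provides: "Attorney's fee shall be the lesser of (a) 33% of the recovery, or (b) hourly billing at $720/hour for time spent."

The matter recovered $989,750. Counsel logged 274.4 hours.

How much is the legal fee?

$197,568.00

(a) 33% of $989,750 = $326,617.50
(b) 274.4 × $720 = $197,568.00
The lesser is (b): $197,568.00.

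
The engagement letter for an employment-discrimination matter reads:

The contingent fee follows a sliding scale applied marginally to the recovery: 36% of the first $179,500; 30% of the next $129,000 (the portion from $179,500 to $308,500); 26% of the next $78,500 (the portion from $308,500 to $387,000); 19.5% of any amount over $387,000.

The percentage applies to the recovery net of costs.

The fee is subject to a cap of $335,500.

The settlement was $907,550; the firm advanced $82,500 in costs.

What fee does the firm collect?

Fee base (net of costs): $907,550 − $82,500 = $825,050
First $179,500 at 36% = $64,620.00
Next $129,000 at 30% = $38,700.00
Next $78,500 at 26% = $20,410.00
Remaining $438,050 at 19.5% = $85,419.75
Fee: $64,620.00 + $38,700.00 + $20,410.00 + $85,419.75 = $209,149.75
$209,149.75 is under the $335,500 cap.

$209,149.75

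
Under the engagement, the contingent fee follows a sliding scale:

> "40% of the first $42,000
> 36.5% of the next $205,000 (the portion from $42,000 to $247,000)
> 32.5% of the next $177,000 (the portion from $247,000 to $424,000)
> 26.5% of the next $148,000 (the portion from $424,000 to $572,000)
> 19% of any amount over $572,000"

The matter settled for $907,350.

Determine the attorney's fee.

First $42,000 at 40% = $16,800.00
Next $205,000 at 36.5% = $74,825.00
Next $177,000 at 32.5% = $57,525.00
Next $148,000 at 26.5% = $39,220.00
Remaining $335,350 at 19% = $63,716.50
Fee: $16,800.00 + $74,825.00 + $57,525.00 + $39,220.00 + $63,716.50 = $252,086.50

$252,086.50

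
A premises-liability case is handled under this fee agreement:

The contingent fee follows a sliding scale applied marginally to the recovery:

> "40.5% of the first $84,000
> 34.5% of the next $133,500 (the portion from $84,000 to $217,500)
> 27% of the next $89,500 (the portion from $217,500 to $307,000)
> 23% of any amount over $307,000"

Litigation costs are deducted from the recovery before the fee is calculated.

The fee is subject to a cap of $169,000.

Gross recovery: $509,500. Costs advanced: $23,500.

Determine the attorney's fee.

Fee base (net of costs): $509,500 − $23,500 = $486,000
First $84,000 at 40.5% = $34,020.00
Next $133,500 at 34.5% = $46,057.50
Next $89,500 at 27% = $24,165.00
Remaining $179,000 at 23% = $41,170.00
Fee: $34,020.00 + $46,057.50 + $24,165.00 + $41,170.00 = $145,412.50
$145,412.50 is under the $169,000 cap.

$145,412.50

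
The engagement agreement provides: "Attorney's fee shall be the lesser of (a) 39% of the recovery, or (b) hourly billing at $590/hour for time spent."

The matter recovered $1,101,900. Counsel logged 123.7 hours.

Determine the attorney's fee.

$72,983.00

(a) 39% of $1,101,900 = $429,741.00
(b) 123.7 × $590 = $72,983.00
The lesser is (b): $72,983.00.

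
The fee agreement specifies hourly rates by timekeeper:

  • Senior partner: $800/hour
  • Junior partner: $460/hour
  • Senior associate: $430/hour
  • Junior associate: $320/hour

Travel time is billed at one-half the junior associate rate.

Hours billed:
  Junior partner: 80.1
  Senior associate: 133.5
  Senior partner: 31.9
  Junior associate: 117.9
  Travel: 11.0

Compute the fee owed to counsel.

$159,259.00

Senior partner: 31.9 × $800 = $25,520.00
Junior partner: 80.1 × $460 = $36,846.00
Senior associate: 133.5 × $430 = $57,405.00
Junior associate: 117.9 × $320 = $37,728.00
Subtotal: $25,520.00 + $36,846.00 + $57,405.00 + $37,728.00 = $157,499.00
Travel: 11.0 × ($320 ÷ 2) = 11.0 × $160.00 = $1,760.00
Total: $157,499.00 + $1,760.00 = $159,259.00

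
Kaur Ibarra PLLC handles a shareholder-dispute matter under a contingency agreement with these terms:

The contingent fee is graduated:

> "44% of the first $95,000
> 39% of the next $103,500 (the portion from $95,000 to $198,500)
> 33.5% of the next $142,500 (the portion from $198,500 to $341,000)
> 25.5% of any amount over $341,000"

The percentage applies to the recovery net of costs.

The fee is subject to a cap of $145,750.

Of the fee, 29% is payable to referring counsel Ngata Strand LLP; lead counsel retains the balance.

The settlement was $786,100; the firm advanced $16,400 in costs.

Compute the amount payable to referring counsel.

Fee base (net of costs): $786,100 − $16,400 = $769,700
First $95,000 at 44% = $41,800.00
Next $103,500 at 39% = $40,365.00
Next $142,500 at 33.5% = $47,737.50
Remaining $428,700 at 25.5% = $109,318.50
Fee: $41,800.00 + $40,365.00 + $47,737.50 + $109,318.50 = $239,221.00
$239,221.00 exceeds the $145,750 cap, so the fee is capped at $145,750.00.
Referral share: 29% of $145,750.00 = $42,267.50; lead counsel retains $145,750.00 − $42,267.50 = $103,482.50.

$42,267.50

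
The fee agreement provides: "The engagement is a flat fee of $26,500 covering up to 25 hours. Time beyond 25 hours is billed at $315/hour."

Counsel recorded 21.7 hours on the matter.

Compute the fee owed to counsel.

$26,500.00

21.7 hours is within the 25-hour scope; only the flat fee applies.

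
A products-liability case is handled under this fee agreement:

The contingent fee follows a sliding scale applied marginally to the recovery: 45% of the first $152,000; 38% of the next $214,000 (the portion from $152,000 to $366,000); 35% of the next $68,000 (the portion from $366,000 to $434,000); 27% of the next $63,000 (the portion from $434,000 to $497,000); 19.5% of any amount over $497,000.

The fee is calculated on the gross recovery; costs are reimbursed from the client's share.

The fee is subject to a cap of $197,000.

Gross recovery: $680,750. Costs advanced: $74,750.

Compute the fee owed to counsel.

Fee base is the gross recovery, $680,750; costs are reimbursed separately.
First $152,000 at 45% = $68,400.00
Next $214,000 at 38% = $81,320.00
Next $68,000 at 35% = $23,800.00
Next $63,000 at 27% = $17,010.00
Remaining $183,750 at 19.5% = $35,831.25
Fee: $68,400.00 + $81,320.00 + $23,800.00 + $17,010.00 + $35,831.25 = $226,361.25
$226,361.25 exceeds the $197,000 cap, so the fee is capped at $197,000.00.

$197,000.00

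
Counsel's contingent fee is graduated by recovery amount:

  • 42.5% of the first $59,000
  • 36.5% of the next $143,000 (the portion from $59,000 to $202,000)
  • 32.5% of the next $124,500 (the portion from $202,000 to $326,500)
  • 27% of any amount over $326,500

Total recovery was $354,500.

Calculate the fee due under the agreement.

$125,292.50

First $59,000 at 42.5% = $25,075.00
Next $143,000 at 36.5% = $52,195.00
Next $124,500 at 32.5% = $40,462.50
Remaining $28,000 at 27% = $7,560.00
Fee: $25,075.00 + $52,195.00 + $40,462.50 + $7,560.00 = $125,292.50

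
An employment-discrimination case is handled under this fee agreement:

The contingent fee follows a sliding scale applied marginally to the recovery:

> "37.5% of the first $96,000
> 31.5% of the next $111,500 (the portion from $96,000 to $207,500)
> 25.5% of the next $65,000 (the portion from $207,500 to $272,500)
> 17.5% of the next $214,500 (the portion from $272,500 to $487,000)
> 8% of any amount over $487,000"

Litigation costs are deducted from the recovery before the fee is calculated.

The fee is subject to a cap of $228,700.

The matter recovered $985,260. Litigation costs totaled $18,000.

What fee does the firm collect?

Fee base (net of costs): $985,260 − $18,000 = $967,260
First $96,000 at 37.5% = $36,000.00
Next $111,500 at 31.5% = $35,122.50
Next $65,000 at 25.5% = $16,575.00
Next $214,500 at 17.5% = $37,537.50
Remaining $480,260 at 8% = $38,420.80
Fee: $36,000.00 + $35,122.50 + $16,575.00 + $37,537.50 + $38,420.80 = $163,655.80
$163,655.80 is under the $228,700 cap.

$163,655.80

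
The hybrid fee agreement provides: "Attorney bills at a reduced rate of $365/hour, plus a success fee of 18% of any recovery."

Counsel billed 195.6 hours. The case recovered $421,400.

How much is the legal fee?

Hourly: 195.6 × $365 = $71,394.00
Success fee: 18% of $421,400 = $75,852.00
Total: $71,394.00 + $75,852.00 = $147,246.00

$147,246.00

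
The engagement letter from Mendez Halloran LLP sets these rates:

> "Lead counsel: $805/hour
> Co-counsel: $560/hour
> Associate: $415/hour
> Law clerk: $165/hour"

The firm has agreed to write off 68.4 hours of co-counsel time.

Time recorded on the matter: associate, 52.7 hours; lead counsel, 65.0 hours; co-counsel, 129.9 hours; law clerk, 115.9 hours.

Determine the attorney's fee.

$127,759.00

Lead counsel: 65.0 × $805 = $52,325.00
Co-counsel: 129.9 × $560 = $72,744.00
Associate: 52.7 × $415 = $21,870.50
Law clerk: 115.9 × $165 = $19,123.50
Subtotal: $166,063.00
Write-off: 68.4 × $560 = $38,304.00
Total: $166,063.00 − $38,304.00 = $127,759.00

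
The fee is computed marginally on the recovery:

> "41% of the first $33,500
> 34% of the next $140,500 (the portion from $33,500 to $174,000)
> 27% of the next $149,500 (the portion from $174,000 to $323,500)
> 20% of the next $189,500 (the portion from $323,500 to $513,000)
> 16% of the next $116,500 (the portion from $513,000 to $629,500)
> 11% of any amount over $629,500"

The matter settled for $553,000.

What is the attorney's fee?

First $33,500 at 41% = $13,735.00
Next $140,500 at 34% = $47,770.00
Next $149,500 at 27% = $40,365.00
Next $189,500 at 20% = $37,900.00
Remaining $40,000 at 16% = $6,400.00
Fee: $13,735.00 + $47,770.00 + $40,365.00 + $37,900.00 + $6,400.00 = $146,170.00

$146,170.00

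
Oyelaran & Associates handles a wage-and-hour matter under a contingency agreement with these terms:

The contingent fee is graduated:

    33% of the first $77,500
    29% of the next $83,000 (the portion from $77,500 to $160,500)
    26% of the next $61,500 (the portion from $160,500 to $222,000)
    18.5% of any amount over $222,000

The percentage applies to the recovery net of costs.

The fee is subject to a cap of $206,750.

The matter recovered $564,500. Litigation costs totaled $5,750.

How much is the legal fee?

Fee base (net of costs): $564,500 − $5,750 = $558,750
First $77,500 at 33% = $25,575.00
Next $83,000 at 29% = $24,070.00
Next $61,500 at 26% = $15,990.00
Remaining $336,750 at 18.5% = $62,298.75
Fee: $25,575.00 + $24,070.00 + $15,990.00 + $62,298.75 = $127,933.75
$127,933.75 is under the $206,750 cap.

$127,933.75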